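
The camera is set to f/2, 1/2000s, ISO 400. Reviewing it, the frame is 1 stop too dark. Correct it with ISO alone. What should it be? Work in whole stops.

Underexposed by 1 stop → need 1 stop brighter.
ISO: 400 → 800.

ISO 800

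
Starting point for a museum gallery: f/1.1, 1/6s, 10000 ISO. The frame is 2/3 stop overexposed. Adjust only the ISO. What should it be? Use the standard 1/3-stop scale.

Overexposed by 2/3 stop → need 2/3 stop darker.
ISO: 10000 → 8000 → 6400.

ISO 6400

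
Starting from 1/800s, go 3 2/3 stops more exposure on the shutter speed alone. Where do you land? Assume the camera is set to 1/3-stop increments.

Shutter speed: 1/800 → 1/640 → 1/500 → 1/400 → 1/320 → 1/250 → 1/200 → 1/160 → 1/125 → 1/100 → 1/80 → 1/60 — 3 2/3 stops slower (brighter).

1/60s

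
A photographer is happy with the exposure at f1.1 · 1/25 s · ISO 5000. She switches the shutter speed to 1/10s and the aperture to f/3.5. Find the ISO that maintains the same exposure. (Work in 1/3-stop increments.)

ISO 20000

Shutter speed: 1/25 → 1/20 → 1/15 → 1/13 → 1/10 — 1 1/3 stops longer (brighter).
Aperture: f/1.1 → f/1.2 → f/1.4 → f/1.6 → f/1.8 → f/2 → f/2.2 → f/2.5 → f/2.8 → f/3.2 → f/3.5 — 3 1/3 stops stopped down (darker).
Net change so far: 2 stops darker. Offset with the ISO: 5000 → 6400 → 8000 → 10000 → 12800 → 16000 → 20000.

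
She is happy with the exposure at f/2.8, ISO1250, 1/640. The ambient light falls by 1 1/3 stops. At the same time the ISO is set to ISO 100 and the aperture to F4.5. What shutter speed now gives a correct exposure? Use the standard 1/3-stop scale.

Scene light: 1 1/3 stops darker.
ISO: 1250 → 1000 → 800 → 640 → 500 → 400 → 320 → 250 → 200 → 160 → 125 → 100 — 3 2/3 stops lower (darker).
Aperture: f/2.8 → f/3.2 → f/3.5 → f/4 → f/4.5 — 1 1/3 stops smaller aperture (darker).
Net so far: 6 1/3 stops darker. Shutter speed: 1/640 → 1/500 → 1/400 → 1/320 → 1/250 → 1/200 → 1/160 → 1/125 → 1/100 → 1/80 → 1/60 → 1/50 → 1/40 → 1/30 → 1/25 → 1/20 → 1/15 → 1/13 → 1/10 → 1/8.

1/8s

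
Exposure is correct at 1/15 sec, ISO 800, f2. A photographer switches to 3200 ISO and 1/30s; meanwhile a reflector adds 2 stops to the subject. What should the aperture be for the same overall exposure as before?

f/5.6

Scene light: 2 stops brighter.
ISO: 800 → 1600 → 3200 — 2 stops higher (brighter).
Shutter speed: 1/15 → 1/30 — 1 stop shorter (darker).
Net so far: 3 stops brighter. Aperture: f/2 → f/2.8 → f/4 → f/5.6.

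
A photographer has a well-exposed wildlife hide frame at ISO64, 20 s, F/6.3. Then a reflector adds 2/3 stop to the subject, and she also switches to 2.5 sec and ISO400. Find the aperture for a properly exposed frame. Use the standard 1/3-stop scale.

Scene light: 2/3 stop brighter.
Shutter speed: 20 → 15 → 13 → 10 → 8 → 6 → 5 → 4 → 3.2 → 2.5 — 3 stops shorter (darker).
ISO: 64 → 80 → 100 → 125 → 160 → 200 → 250 → 320 → 400 — 2 2/3 stops higher (brighter).
Net so far: 1/3 stop brighter. Aperture: f/6.3 → f/7.1.

f/7.1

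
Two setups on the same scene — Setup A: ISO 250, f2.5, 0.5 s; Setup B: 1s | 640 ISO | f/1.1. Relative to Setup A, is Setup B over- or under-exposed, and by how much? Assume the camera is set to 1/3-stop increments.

4 2/3 stops brighter

Aperture: f/2.5 → f/2.2 → f/2 → f/1.8 → f/1.6 → f/1.4 → f/1.2 → f/1.1 — 2 1/3 stops opened up (brighter).
Shutter speed: 0.5 → 0.6 → 0.8 → 1 — 1 stop slower (brighter).
ISO: 250 → 320 → 400 → 500 → 640 — 1 1/3 stops higher (brighter).
Net: +2 1/3 +1 +1 1/3 = +4 2/3 stops.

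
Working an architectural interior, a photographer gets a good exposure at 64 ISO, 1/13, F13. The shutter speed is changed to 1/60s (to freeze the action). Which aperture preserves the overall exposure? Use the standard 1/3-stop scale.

Shutter speed: 1/13 → 1/15 → 1/20 → 1/25 → 1/30 → 1/40 → 1/50 → 1/60 — 2 1/3 stops faster (darker).
Need 2 1/3 stops brighter from the aperture: f/13 → f/11 → f/10 → f/9 → f/8 → f/7.1 → f/6.3 → f/5.6.

f/5.6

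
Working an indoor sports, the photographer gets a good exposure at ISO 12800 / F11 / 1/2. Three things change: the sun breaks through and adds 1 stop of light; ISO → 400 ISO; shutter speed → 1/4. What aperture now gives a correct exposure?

f/2

Scene light: 1 stop brighter.
ISO: 12800 → 6400 → 3200 → 1600 → 800 → 400 — 5 stops lower (darker).
Shutter speed: 1/2 → 1/4 — 1 stop shorter (darker).
Net so far: 5 stops darker. Aperture: f/11 → f/8 → f/5.6 → f/4 → f/2.8 → f/2.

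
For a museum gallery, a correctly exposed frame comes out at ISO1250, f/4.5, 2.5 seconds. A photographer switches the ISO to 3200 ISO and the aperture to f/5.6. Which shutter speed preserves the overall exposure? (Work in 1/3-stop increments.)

ISO: 1250 → 1600 → 2000 → 2500 → 3200 — 1 1/3 stops higher (brighter).
Aperture: f/4.5 → f/5 → f/5.6 — 2/3 stop stopped down (darker).
Net change so far: 2/3 stop brighter. Offset with the shutter speed: 2.5 → 2 → 1.6.

1.6 s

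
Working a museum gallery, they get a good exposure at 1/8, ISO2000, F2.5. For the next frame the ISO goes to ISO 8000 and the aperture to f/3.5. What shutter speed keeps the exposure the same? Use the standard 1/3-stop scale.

ISO: 2000 → 2500 → 3200 → 4000 → 5000 → 6400 → 8000 — 2 stops raised (brighter).
Aperture: f/2.5 → f/2.8 → f/3.2 → f/3.5 — 1 stop stopped down (darker).
Net change so far: 1 stop brighter. Offset with the shutter speed: 1/8 → 1/10 → 1/13 → 1/15.

1/15s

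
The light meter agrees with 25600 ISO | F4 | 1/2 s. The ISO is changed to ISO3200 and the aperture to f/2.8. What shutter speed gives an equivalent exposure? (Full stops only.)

ISO: 25600 → 12800 → 6400 → 3200 — 3 stops lower (darker).
Aperture: f/4 → f/2.8 — 1 stop wider (brighter).
Net change so far: 2 stops darker. Offset with the shutter speed: 1/2 → 1 → 2.

2 s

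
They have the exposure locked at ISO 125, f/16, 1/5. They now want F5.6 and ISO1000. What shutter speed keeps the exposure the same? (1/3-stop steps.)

Aperture: f/16 → f/14 → f/13 → f/11 → f/10 → f/9 → f/8 → f/7.1 → f/6.3 → f/5.6 — 3 stops larger aperture (brighter).
ISO: 125 → 160 → 200 → 250 → 320 → 400 → 500 → 640 → 800 → 1000 — 3 stops higher (brighter).
Net change so far: 6 stops brighter. Offset with the shutter speed: 1/5 → 1/6 → 1/8 → 1/10 → 1/13 → 1/15 → 1/20 → 1/25 → 1/30 → 1/40 → 1/50 → 1/60 → 1/80 → 1/100 → 1/125 → 1/160 → 1/200 → 1/250 → 1/320.

1/320s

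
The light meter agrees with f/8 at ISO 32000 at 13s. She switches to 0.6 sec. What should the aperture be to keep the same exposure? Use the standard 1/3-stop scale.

f/1.8

Shutter speed: 13 → 10 → 8 → 6 → 5 → 4 → 3.2 → 2.5 → 2 → 1.6 → 1.3 → 1 → 0.8 → 0.6 — 4 1/3 stops shorter (darker).
Need 4 1/3 stops brighter from the aperture: f/8 → f/7.1 → f/6.3 → f/5.6 → f/5 → f/4.5 → f/4 → f/3.5 → f/3.2 → f/2.8 → f/2.5 → f/2.2 → f/2 → f/1.8.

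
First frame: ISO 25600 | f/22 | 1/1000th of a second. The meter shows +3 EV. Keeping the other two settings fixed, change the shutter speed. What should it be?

1/8000s

Overexposed by 3 stops → need 3 stops darker.
Shutter speed: 1/1000 → 1/2000 → 1/4000 → 1/8000.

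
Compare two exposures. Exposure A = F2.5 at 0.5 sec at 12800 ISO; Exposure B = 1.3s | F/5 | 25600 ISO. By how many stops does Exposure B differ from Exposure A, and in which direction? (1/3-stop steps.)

1/3 stop brighter

Aperture: f/2.5 → f/2.8 → f/3.2 → f/3.5 → f/4 → f/4.5 → f/5 — 2 stops smaller aperture (darker).
Shutter speed: 0.5 → 0.6 → 0.8 → 1 → 1.3 — 1 1/3 stops slower (brighter).
ISO: 12800 → 16000 → 20000 → 25600 — 1 stop higher (brighter).
Net: −2 +1 1/3 +1 = +1/3 stops.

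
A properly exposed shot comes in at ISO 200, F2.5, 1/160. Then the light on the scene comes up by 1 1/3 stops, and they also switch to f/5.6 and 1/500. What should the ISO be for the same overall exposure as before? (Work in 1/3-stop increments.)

Scene light: 1 1/3 stops brighter.
Aperture: f/2.5 → f/2.8 → f/3.2 → f/3.5 → f/4 → f/4.5 → f/5 → f/5.6 — 2 1/3 stops smaller aperture (darker).
Shutter speed: 1/160 → 1/200 → 1/250 → 1/320 → 1/400 → 1/500 — 1 2/3 stops shorter (darker).
Net so far: 2 2/3 stops darker. ISO: 200 → 250 → 320 → 400 → 500 → 640 → 800 → 1000 → 1250.

ISO 1250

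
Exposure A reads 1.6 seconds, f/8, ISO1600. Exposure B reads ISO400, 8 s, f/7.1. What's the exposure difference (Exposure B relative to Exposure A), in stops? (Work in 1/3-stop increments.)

Aperture: f/8 → f/7.1 — 1/3 stop wider (brighter).
Shutter speed: 1.6 → 2 → 2.5 → 3.2 → 4 → 5 → 6 → 8 — 2 1/3 stops longer (brighter).
ISO: 1600 → 1250 → 1000 → 800 → 640 → 500 → 400 — 2 stops lower (darker).
Net: +1/3 +2 1/3 −2 = +2/3 stops.

2/3 stop brighter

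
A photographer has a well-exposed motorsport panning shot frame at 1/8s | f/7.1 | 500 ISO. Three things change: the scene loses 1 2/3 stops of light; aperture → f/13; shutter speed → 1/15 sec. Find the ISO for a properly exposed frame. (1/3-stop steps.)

ISO 10000

Scene light: 1 2/3 stops darker.
Aperture: f/7.1 → f/8 → f/9 → f/10 → f/11 → f/13 — 1 2/3 stops narrower (darker).
Shutter speed: 1/8 → 1/10 → 1/13 → 1/15 — 1 stop shorter (darker).
Net so far: 4 1/3 stops darker. ISO: 500 → 640 → 800 → 1000 → 1250 → 1600 → 2000 → 2500 → 3200 → 4000 → 5000 → 6400 → 8000 → 10000.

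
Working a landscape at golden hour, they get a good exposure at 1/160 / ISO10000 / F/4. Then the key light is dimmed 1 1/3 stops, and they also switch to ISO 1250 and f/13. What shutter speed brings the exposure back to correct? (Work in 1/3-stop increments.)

Scene light: 1 1/3 stops darker.
ISO: 10000 → 8000 → 6400 → 5000 → 4000 → 3200 → 2500 → 2000 → 1600 → 1250 — 3 stops dropped (darker).
Aperture: f/4 → f/4.5 → f/5 → f/5.6 → f/6.3 → f/7.1 → f/8 → f/9 → f/10 → f/11 → f/13 — 3 1/3 stops narrower (darker).
Net so far: 7 2/3 stops darker. Shutter speed: 1/160 → 1/125 → 1/100 → 1/80 → 1/60 → 1/50 → 1/40 → 1/30 → 1/25 → 1/20 → 1/15 → 1/13 → 1/10 → 1/8 → 1/6 → 1/5 → 1/4 → 0.3 → 0.4 → 0.5 → 0.6 → 0.8 → 1 → 1.3.

1.3 s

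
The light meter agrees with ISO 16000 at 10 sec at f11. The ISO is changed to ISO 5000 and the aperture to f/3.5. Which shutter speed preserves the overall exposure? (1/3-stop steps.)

ISO: 16000 → 12800 → 10000 → 8000 → 6400 → 5000 — 1 2/3 stops dropped (darker).
Aperture: f/11 → f/10 → f/9 → f/8 → f/7.1 → f/6.3 → f/5.6 → f/5 → f/4.5 → f/4 → f/3.5 — 3 1/3 stops larger aperture (brighter).
Net change so far: 1 2/3 stops brighter. Offset with the shutter speed: 10 → 8 → 6 → 5 → 4 → 3.2.

3.2 s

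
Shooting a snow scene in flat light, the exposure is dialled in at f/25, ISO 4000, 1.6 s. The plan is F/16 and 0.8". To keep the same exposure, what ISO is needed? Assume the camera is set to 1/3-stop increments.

Aperture: f/25 → f/22 → f/20 → f/18 → f/16 — 1 1/3 stops opened up (brighter).
Shutter speed: 1.6 → 1.3 → 1 → 0.8 — 1 stop shorter (darker).
Net change so far: 1/3 stop brighter. Offset with the ISO: 4000 → 3200.

ISO 3200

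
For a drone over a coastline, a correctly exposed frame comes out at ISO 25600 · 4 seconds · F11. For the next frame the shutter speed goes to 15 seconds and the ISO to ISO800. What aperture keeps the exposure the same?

f/4

Shutter speed: 4 → 8 → 15 — 2 stops longer (brighter).
ISO: 25600 → 12800 → 6400 → 3200 → 1600 → 800 — 5 stops lower (darker).
Net change so far: 3 stops darker. Offset with the aperture: f/11 → f/8 → f/5.6 → f/4.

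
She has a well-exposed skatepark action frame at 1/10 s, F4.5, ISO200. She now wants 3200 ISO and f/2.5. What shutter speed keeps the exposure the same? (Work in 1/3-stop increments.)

1/500s

ISO: 200 → 250 → 320 → 400 → 500 → 640 → 800 → 1000 → 1250 → 1600 → 2000 → 2500 → 3200 — 4 stops raised (brighter).
Aperture: f/4.5 → f/4 → f/3.5 → f/3.2 → f/2.8 → f/2.5 — 1 2/3 stops wider (brighter).
Net change so far: 5 2/3 stops brighter. Offset with the shutter speed: 1/10 → 1/13 → 1/15 → 1/20 → 1/25 → 1/30 → 1/40 → 1/50 → 1/60 → 1/80 → 1/100 → 1/125 → 1/160 → 1/200 → 1/250 → 1/320 → 1/400 → 1/500.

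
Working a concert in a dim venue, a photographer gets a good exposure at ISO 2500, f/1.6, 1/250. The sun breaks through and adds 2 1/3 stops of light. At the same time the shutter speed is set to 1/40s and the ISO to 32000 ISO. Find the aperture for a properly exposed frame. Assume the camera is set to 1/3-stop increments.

Scene light: 2 1/3 stops brighter.
Shutter speed: 1/250 → 1/200 → 1/160 → 1/125 → 1/100 → 1/80 → 1/60 → 1/50 → 1/40 — 2 2/3 stops slower (brighter).
ISO: 2500 → 3200 → 4000 → 5000 → 6400 → 8000 → 10000 → 12800 → 16000 → 20000 → 25600 → 32000 — 3 2/3 stops higher (brighter).
Net so far: 8 2/3 stops brighter. Aperture: f/1.6 → f/1.8 → f/2 → f/2.2 → f/2.5 → f/2.8 → f/3.2 → f/3.5 → f/4 → f/4.5 → f/5 → f/5.6 → f/6.3 → f/7.1 → f/8 → f/9 → f/10 → f/11 → f/13 → f/14 → f/16 → f/18 → f/20 → f/22 → f/25 → f/29 → f/32.

f/32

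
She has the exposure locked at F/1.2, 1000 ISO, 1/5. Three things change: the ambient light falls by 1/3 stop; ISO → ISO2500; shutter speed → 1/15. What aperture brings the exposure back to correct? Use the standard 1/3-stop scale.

f/1.0

Scene light: 1/3 stop darker.
ISO: 1000 → 1250 → 1600 → 2000 → 2500 — 1 1/3 stops higher (brighter).
Shutter speed: 1/5 → 1/6 → 1/8 → 1/10 → 1/13 → 1/15 — 1 2/3 stops shorter (darker).
Net so far: 2/3 stop darker. Aperture: f/1.2 → f/1.1 → f/1.0.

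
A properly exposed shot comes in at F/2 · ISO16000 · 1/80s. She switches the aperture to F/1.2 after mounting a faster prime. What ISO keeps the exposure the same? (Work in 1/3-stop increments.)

ISO 6400

Aperture: f/2 → f/1.8 → f/1.6 → f/1.4 → f/1.2 — 1 1/3 stops wider (brighter).
Need 1 1/3 stops darker from the ISO: 16000 → 12800 → 10000 → 8000 → 6400.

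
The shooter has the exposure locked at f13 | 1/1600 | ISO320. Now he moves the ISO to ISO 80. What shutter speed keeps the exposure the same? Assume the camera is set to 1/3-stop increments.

ISO: 320 → 250 → 200 → 160 → 125 → 100 → 80 — 2 stops dropped (darker).
Need 2 stops brighter from the shutter speed: 1/1600 → 1/1250 → 1/1000 → 1/800 → 1/640 → 1/500 → 1/400.

1/400s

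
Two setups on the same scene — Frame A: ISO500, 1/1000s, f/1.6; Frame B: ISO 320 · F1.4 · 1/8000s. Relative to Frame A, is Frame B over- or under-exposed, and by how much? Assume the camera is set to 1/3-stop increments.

3 1/3 stops darker

Aperture: f/1.6 → f/1.4 — 1/3 stop larger aperture (brighter).
Shutter speed: 1/1000 → 1/1250 → 1/1600 → 1/2000 → 1/2500 → 1/3200 → 1/4000 → 1/5000 → 1/6400 → 1/8000 — 3 stops faster (darker).
ISO: 500 → 400 → 320 — 2/3 stop lower (darker).
Net: +1/3 −3 −2/3 = −3 1/3 stops.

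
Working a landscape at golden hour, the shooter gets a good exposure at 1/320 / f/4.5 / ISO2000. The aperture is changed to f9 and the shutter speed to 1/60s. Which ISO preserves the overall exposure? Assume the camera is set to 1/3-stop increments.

Aperture: f/4.5 → f/5 → f/5.6 → f/6.3 → f/7.1 → f/8 → f/9 — 2 stops stopped down (darker).
Shutter speed: 1/320 → 1/250 → 1/200 → 1/160 → 1/125 → 1/100 → 1/80 → 1/60 — 2 1/3 stops longer (brighter).
Net change so far: 1/3 stop brighter. Offset with the ISO: 2000 → 1600.

ISO 1600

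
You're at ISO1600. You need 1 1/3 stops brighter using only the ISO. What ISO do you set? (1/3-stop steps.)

ISO 4000

ISO: 1600 → 2000 → 2500 → 3200 → 4000 — 1 1/3 stops higher (brighter).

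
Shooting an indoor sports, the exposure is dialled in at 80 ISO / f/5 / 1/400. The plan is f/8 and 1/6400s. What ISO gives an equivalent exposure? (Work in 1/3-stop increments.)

Aperture: f/5 → f/5.6 → f/6.3 → f/7.1 → f/8 — 1 1/3 stops narrower (darker).
Shutter speed: 1/400 → 1/500 → 1/640 → 1/800 → 1/1000 → 1/1250 → 1/1600 → 1/2000 → 1/2500 → 1/3200 → 1/4000 → 1/5000 → 1/6400 — 4 stops faster (darker).
Net change so far: 5 1/3 stops darker. Offset with the ISO: 80 → 100 → 125 → 160 → 200 → 250 → 320 → 400 → 500 → 640 → 800 → 1000 → 1250 → 1600 → 2000 → 2500 → 3200.

ISO 3200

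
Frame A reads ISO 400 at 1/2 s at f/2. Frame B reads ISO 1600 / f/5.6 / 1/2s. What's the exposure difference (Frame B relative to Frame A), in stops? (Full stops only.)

Aperture: f/2 → f/2.8 → f/4 → f/5.6 — 3 stops narrower (darker).
Shutter speed: unchanged.
ISO: 400 → 800 → 1600 — 2 stops raised (brighter).
Net: −3 +2 = −1 stop.

1 stop darker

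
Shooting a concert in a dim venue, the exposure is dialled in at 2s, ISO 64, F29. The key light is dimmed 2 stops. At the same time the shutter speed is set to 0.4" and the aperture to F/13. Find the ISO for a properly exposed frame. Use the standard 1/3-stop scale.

ISO 250

Scene light: 2 stops darker.
Shutter speed: 2 → 1.6 → 1.3 → 1 → 0.8 → 0.6 → 0.5 → 0.4 — 2 1/3 stops shorter (darker).
Aperture: f/29 → f/25 → f/22 → f/20 → f/18 → f/16 → f/14 → f/13 — 2 1/3 stops opened up (brighter).
Net so far: 2 stops darker. ISO: 64 → 80 → 100 → 125 → 160 → 200 → 250.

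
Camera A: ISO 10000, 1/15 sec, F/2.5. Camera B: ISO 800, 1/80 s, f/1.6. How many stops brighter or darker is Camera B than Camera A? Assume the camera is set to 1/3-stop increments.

Aperture: f/2.5 → f/2.2 → f/2 → f/1.8 → f/1.6 — 1 1/3 stops larger aperture (brighter).
Shutter speed: 1/15 → 1/20 → 1/25 → 1/30 → 1/40 → 1/50 → 1/60 → 1/80 — 2 1/3 stops faster (darker).
ISO: 10000 → 8000 → 6400 → 5000 → 4000 → 3200 → 2500 → 2000 → 1600 → 1250 → 1000 → 800 — 3 2/3 stops dropped (darker).
Net: +1 1/3 −2 1/3 −3 2/3 = −4 2/3 stops.

4 2/3 stops darker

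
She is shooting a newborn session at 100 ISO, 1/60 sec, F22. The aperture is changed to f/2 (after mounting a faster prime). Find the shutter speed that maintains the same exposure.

1/8000s

Aperture: f/22 → f/16 → f/11 → f/8 → f/5.6 → f/4 → f/2.8 → f/2 — 7 stops opened up (brighter).
Need 7 stops darker from the shutter speed: 1/60 → 1/125 → 1/250 → 1/500 → 1/1000 → 1/2000 → 1/4000 → 1/8000.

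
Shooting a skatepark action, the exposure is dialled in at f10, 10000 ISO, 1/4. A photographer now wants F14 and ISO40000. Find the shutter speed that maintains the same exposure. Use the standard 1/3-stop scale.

1/8s

Aperture: f/10 → f/11 → f/13 → f/14 — 1 stop narrower (darker).
ISO: 10000 → 12800 → 16000 → 20000 → 25600 → 32000 → 40000 — 2 stops higher (brighter).
Net change so far: 1 stop brighter. Offset with the shutter speed: 1/4 → 1/5 → 1/6 → 1/8.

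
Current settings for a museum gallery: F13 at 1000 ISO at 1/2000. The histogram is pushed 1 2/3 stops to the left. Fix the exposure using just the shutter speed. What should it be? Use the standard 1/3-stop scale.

Underexposed by 1 2/3 stops → need 1 2/3 stops brighter.
Shutter speed: 1/2000 → 1/1600 → 1/1250 → 1/1000 → 1/800 → 1/640.

1/640s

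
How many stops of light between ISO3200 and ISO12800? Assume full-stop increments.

3200 → 6400 → 12800 — count the steps: 2 stops.

2 stops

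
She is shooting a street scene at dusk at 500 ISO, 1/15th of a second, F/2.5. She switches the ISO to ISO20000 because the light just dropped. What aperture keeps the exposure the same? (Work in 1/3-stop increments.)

f/16

ISO: 500 → 640 → 800 → 1000 → 1250 → 1600 → 2000 → 2500 → 3200 → 4000 → 5000 → 6400 → 8000 → 10000 → 12800 → 16000 → 20000 — 5 1/3 stops higher (brighter).
Need 5 1/3 stops darker from the aperture: f/2.5 → f/2.8 → f/3.2 → f/3.5 → f/4 → f/4.5 → f/5 → f/5.6 → f/6.3 → f/7.1 → f/8 → f/9 → f/10 → f/11 → f/13 → f/14 → f/16.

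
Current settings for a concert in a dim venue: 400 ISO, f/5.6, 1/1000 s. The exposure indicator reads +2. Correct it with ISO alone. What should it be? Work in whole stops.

ISO 100

Overexposed by 2 stops → need 2 stops darker.
ISO: 400 → 200 → 100.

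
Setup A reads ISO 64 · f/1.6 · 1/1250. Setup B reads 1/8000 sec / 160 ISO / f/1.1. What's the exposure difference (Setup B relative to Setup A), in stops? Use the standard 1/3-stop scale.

Aperture: f/1.6 → f/1.4 → f/1.2 → f/1.1 — 1 stop opened up (brighter).
Shutter speed: 1/1250 → 1/1600 → 1/2000 → 1/2500 → 1/3200 → 1/4000 → 1/5000 → 1/6400 → 1/8000 — 2 2/3 stops shorter (darker).
ISO: 64 → 80 → 100 → 125 → 160 — 1 1/3 stops higher (brighter).
Net: +1 −2 2/3 +1 1/3 = −1/3 stops.

1/3 stop darker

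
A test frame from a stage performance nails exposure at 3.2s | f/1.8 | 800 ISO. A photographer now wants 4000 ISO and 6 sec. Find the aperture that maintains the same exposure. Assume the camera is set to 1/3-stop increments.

f/5.6

ISO: 800 → 1000 → 1250 → 1600 → 2000 → 2500 → 3200 → 4000 — 2 1/3 stops raised (brighter).
Shutter speed: 3.2 → 4 → 5 → 6 — 1 stop longer (brighter).
Net change so far: 3 1/3 stops brighter. Offset with the aperture: f/1.8 → f/2 → f/2.2 → f/2.5 → f/2.8 → f/3.2 → f/3.5 → f/4 → f/4.5 → f/5 → f/5.6.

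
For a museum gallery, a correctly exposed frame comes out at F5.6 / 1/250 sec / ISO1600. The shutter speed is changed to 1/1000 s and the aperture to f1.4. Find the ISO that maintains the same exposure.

Shutter speed: 1/250 → 1/500 → 1/1000 — 2 stops shorter (darker).
Aperture: f/5.6 → f/4 → f/2.8 → f/2 → f/1.4 — 4 stops larger aperture (brighter).
Net change so far: 2 stops brighter. Offset with the ISO: 1600 → 800 → 400.

ISO 400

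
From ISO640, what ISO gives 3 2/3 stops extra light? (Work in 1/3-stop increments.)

ISO 8000

ISO: 640 → 800 → 1000 → 1250 → 1600 → 2000 → 2500 → 3200 → 4000 → 5000 → 6400 → 8000 — 3 2/3 stops higher (brighter).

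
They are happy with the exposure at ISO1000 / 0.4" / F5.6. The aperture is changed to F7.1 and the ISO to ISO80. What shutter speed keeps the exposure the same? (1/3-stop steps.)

Aperture: f/5.6 → f/6.3 → f/7.1 — 2/3 stop stopped down (darker).
ISO: 1000 → 800 → 640 → 500 → 400 → 320 → 250 → 200 → 160 → 125 → 100 → 80 — 3 2/3 stops lower (darker).
Net change so far: 4 1/3 stops darker. Offset with the shutter speed: 0.4 → 0.5 → 0.6 → 0.8 → 1 → 1.3 → 1.6 → 2 → 2.5 → 3.2 → 4 → 5 → 6 → 8.

8 s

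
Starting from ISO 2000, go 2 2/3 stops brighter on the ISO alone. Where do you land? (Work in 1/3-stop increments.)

ISO: 2000 → 2500 → 3200 → 4000 → 5000 → 6400 → 8000 → 10000 → 12800 — 2 2/3 stops raised (brighter).

ISO 12800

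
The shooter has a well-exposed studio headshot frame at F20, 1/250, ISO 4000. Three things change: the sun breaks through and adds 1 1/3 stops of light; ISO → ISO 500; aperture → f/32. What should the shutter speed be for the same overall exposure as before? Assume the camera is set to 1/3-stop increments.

Scene light: 1 1/3 stops brighter.
ISO: 4000 → 3200 → 2500 → 2000 → 1600 → 1250 → 1000 → 800 → 640 → 500 — 3 stops dropped (darker).
Aperture: f/20 → f/22 → f/25 → f/29 → f/32 — 1 1/3 stops stopped down (darker).
Net so far: 3 stops darker. Shutter speed: 1/250 → 1/200 → 1/160 → 1/125 → 1/100 → 1/80 → 1/60 → 1/50 → 1/40 → 1/30.

1/30s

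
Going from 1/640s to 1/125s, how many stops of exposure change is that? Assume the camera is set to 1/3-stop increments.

1/640 → 1/500 → 1/400 → 1/320 → 1/250 → 1/200 → 1/160 → 1/125 — count the steps: 7 third-stops = 2 1/3 stops.

2 1/3 stops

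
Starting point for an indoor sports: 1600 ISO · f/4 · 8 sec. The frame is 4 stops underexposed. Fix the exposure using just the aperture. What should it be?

f/1.0

Underexposed by 4 stops → need 4 stops brighter.
Aperture: f/4 → f/2.8 → f/2 → f/1.4 → f/1.0.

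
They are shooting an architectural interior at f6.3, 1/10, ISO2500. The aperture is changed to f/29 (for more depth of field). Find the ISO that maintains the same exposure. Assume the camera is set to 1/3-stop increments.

Aperture: f/6.3 → f/7.1 → f/8 → f/9 → f/10 → f/11 → f/13 → f/14 → f/16 → f/18 → f/20 → f/22 → f/25 → f/29 — 4 1/3 stops narrower (darker).
Need 4 1/3 stops brighter from the ISO: 2500 → 3200 → 4000 → 5000 → 6400 → 8000 → 10000 → 12800 → 16000 → 20000 → 25600 → 32000 → 40000 → 51200.

ISO 51200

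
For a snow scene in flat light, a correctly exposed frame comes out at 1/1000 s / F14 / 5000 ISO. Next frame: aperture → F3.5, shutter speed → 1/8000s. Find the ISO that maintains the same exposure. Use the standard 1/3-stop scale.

Aperture: f/14 → f/13 → f/11 → f/10 → f/9 → f/8 → f/7.1 → f/6.3 → f/5.6 → f/5 → f/4.5 → f/4 → f/3.5 — 4 stops opened up (brighter).
Shutter speed: 1/1000 → 1/1250 → 1/1600 → 1/2000 → 1/2500 → 1/3200 → 1/4000 → 1/5000 → 1/6400 → 1/8000 — 3 stops faster (darker).
Net change so far: 1 stop brighter. Offset with the ISO: 5000 → 4000 → 3200 → 2500.

ISO 2500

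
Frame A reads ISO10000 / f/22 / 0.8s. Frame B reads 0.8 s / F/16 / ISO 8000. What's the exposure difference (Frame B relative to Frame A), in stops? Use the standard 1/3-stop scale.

Aperture: f/22 → f/20 → f/18 → f/16 — 1 stop larger aperture (brighter).
Shutter speed: unchanged.
ISO: 10000 → 8000 — 1/3 stop lower (darker).
Net: +1 −1/3 = +2/3 stops.

2/3 stop brighter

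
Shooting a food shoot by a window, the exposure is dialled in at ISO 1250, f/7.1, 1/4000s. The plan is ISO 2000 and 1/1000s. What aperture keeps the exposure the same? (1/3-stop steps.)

f/18

ISO: 1250 → 1600 → 2000 — 2/3 stop higher (brighter).
Shutter speed: 1/4000 → 1/3200 → 1/2500 → 1/2000 → 1/1600 → 1/1250 → 1/1000 — 2 stops slower (brighter).
Net change so far: 2 2/3 stops brighter. Offset with the aperture: f/7.1 → f/8 → f/9 → f/10 → f/11 → f/13 → f/14 → f/16 → f/18.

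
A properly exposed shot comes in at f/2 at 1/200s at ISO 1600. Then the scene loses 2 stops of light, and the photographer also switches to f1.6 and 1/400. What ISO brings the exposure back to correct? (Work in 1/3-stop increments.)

ISO 8000

Scene light: 2 stops darker.
Aperture: f/2 → f/1.8 → f/1.6 — 2/3 stop wider (brighter).
Shutter speed: 1/200 → 1/250 → 1/320 → 1/400 — 1 stop faster (darker).
Net so far: 2 1/3 stops darker. ISO: 1600 → 2000 → 2500 → 3200 → 4000 → 5000 → 6400 → 8000.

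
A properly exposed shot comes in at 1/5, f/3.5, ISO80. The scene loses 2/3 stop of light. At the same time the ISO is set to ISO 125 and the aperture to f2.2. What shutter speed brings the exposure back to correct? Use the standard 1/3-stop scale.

Scene light: 2/3 stop darker.
ISO: 80 → 100 → 125 — 2/3 stop raised (brighter).
Aperture: f/3.5 → f/3.2 → f/2.8 → f/2.5 → f/2.2 — 1 1/3 stops wider (brighter).
Net so far: 1 1/3 stops brighter. Shutter speed: 1/5 → 1/6 → 1/8 → 1/10 → 1/13.

1/13s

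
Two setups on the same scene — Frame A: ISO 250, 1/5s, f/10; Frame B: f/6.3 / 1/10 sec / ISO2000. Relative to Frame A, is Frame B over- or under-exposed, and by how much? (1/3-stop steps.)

Aperture: f/10 → f/9 → f/8 → f/7.1 → f/6.3 — 1 1/3 stops wider (brighter).
Shutter speed: 1/5 → 1/6 → 1/8 → 1/10 — 1 stop shorter (darker).
ISO: 250 → 320 → 400 → 500 → 640 → 800 → 1000 → 1250 → 1600 → 2000 — 3 stops higher (brighter).
Net: +1 1/3 −1 +3 = +3 1/3 stops.

3 1/3 stops brighter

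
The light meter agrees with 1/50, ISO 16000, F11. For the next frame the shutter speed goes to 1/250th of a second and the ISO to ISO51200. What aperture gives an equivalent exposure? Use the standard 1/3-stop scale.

f/9

Shutter speed: 1/50 → 1/60 → 1/80 → 1/100 → 1/125 → 1/160 → 1/200 → 1/250 — 2 1/3 stops shorter (darker).
ISO: 16000 → 20000 → 25600 → 32000 → 40000 → 51200 — 1 2/3 stops higher (brighter).
Net change so far: 2/3 stop darker. Offset with the aperture: f/11 → f/10 → f/9.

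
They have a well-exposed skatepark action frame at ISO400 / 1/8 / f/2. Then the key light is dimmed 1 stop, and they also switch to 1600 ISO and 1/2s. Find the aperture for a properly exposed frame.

Scene light: 1 stop darker.
ISO: 400 → 800 → 1600 — 2 stops raised (brighter).
Shutter speed: 1/8 → 1/4 → 1/2 — 2 stops longer (brighter).
Net so far: 3 stops brighter. Aperture: f/2 → f/2.8 → f/4 → f/5.6.

f/5.6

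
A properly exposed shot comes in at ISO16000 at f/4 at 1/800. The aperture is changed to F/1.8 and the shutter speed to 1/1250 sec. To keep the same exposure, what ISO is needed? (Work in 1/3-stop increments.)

ISO 5000

Aperture: f/4 → f/3.5 → f/3.2 → f/2.8 → f/2.5 → f/2.2 → f/2 → f/1.8 — 2 1/3 stops wider (brighter).
Shutter speed: 1/800 → 1/1000 → 1/1250 — 2/3 stop shorter (darker).
Net change so far: 1 2/3 stops brighter. Offset with the ISO: 16000 → 12800 → 10000 → 8000 → 6400 → 5000.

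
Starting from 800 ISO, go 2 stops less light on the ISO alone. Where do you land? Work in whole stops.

ISO 200

ISO: 800 → 400 → 200 — 2 stops dropped (darker).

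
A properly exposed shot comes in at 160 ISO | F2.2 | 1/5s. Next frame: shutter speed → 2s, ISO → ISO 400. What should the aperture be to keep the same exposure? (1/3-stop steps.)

f/11

Shutter speed: 1/5 → 1/4 → 0.3 → 0.4 → 0.5 → 0.6 → 0.8 → 1 → 1.3 → 1.6 → 2 — 3 1/3 stops slower (brighter).
ISO: 160 → 200 → 250 → 320 → 400 — 1 1/3 stops raised (brighter).
Net change so far: 4 2/3 stops brighter. Offset with the aperture: f/2.2 → f/2.5 → f/2.8 → f/3.2 → f/3.5 → f/4 → f/4.5 → f/5 → f/5.6 → f/6.3 → f/7.1 → f/8 → f/9 → f/10 → f/11.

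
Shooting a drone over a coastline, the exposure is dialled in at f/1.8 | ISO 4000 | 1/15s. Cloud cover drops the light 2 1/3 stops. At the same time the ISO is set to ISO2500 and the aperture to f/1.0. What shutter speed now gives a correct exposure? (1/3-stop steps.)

Scene light: 2 1/3 stops darker.
ISO: 4000 → 3200 → 2500 — 2/3 stop dropped (darker).
Aperture: f/1.8 → f/1.6 → f/1.4 → f/1.2 → f/1.1 → f/1.0 — 1 2/3 stops wider (brighter).
Net so far: 1 1/3 stops darker. Shutter speed: 1/15 → 1/13 → 1/10 → 1/8 → 1/6.

1/6s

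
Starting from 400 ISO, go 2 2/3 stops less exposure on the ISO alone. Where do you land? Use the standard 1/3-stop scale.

ISO 64

ISO: 400 → 320 → 250 → 200 → 160 → 125 → 100 → 80 → 64 — 2 2/3 stops lower (darker).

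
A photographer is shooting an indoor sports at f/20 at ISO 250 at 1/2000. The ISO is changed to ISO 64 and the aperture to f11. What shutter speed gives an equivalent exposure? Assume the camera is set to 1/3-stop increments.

ISO: 250 → 200 → 160 → 125 → 100 → 80 → 64 — 2 stops dropped (darker).
Aperture: f/20 → f/18 → f/16 → f/14 → f/13 → f/11 — 1 2/3 stops larger aperture (brighter).
Net change so far: 1/3 stop darker. Offset with the shutter speed: 1/2000 → 1/1600.

1/1600s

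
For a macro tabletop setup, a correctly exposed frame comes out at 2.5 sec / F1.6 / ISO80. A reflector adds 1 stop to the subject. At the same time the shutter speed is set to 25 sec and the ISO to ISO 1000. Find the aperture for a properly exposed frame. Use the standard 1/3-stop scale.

Scene light: 1 stop brighter.
Shutter speed: 2.5 → 3.2 → 4 → 5 → 6 → 8 → 10 → 13 → 15 → 20 → 25 — 3 1/3 stops slower (brighter).
ISO: 80 → 100 → 125 → 160 → 200 → 250 → 320 → 400 → 500 → 640 → 800 → 1000 — 3 2/3 stops higher (brighter).
Net so far: 8 stops brighter. Aperture: f/1.6 → f/1.8 → f/2 → f/2.2 → f/2.5 → f/2.8 → f/3.2 → f/3.5 → f/4 → f/4.5 → f/5 → f/5.6 → f/6.3 → f/7.1 → f/8 → f/9 → f/10 → f/11 → f/13 → f/14 → f/16 → f/18 → f/20 → f/22 → f/25.

f/25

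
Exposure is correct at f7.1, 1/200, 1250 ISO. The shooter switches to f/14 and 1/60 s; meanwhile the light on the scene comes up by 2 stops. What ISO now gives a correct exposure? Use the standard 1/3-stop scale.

Scene light: 2 stops brighter.
Aperture: f/7.1 → f/8 → f/9 → f/10 → f/11 → f/13 → f/14 — 2 stops stopped down (darker).
Shutter speed: 1/200 → 1/160 → 1/125 → 1/100 → 1/80 → 1/60 — 1 2/3 stops slower (brighter).
Net so far: 1 2/3 stops brighter. ISO: 1250 → 1000 → 800 → 640 → 500 → 400.

ISO 400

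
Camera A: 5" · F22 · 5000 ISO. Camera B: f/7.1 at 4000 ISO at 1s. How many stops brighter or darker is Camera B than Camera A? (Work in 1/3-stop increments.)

Aperture: f/22 → f/20 → f/18 → f/16 → f/14 → f/13 → f/11 → f/10 → f/9 → f/8 → f/7.1 — 3 1/3 stops opened up (brighter).
Shutter speed: 5 → 4 → 3.2 → 2.5 → 2 → 1.6 → 1.3 → 1 — 2 1/3 stops faster (darker).
ISO: 5000 → 4000 — 1/3 stop dropped (darker).
Net: +3 1/3 −2 1/3 −1/3 = +2/3 stops.

2/3 stop brighter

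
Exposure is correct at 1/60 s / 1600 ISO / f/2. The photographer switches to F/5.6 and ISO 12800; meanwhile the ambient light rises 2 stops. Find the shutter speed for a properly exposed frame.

Scene light: 2 stops brighter.
Aperture: f/2 → f/2.8 → f/4 → f/5.6 — 3 stops smaller aperture (darker).
ISO: 1600 → 3200 → 6400 → 12800 — 3 stops raised (brighter).
Net so far: 2 stops brighter. Shutter speed: 1/60 → 1/125 → 1/250.

1/250s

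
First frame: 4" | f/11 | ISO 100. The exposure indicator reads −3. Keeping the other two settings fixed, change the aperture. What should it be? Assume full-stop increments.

Underexposed by 3 stops → need 3 stops brighter.
Aperture: f/11 → f/8 → f/5.6 → f/4.

f/4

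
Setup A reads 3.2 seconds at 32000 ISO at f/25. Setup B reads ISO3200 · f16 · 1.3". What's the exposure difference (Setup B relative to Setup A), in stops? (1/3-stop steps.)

Aperture: f/25 → f/22 → f/20 → f/18 → f/16 — 1 1/3 stops larger aperture (brighter).
Shutter speed: 3.2 → 2.5 → 2 → 1.6 → 1.3 — 1 1/3 stops faster (darker).
ISO: 32000 → 25600 → 20000 → 16000 → 12800 → 10000 → 8000 → 6400 → 5000 → 4000 → 3200 — 3 1/3 stops lower (darker).
Net: +1 1/3 −1 1/3 −3 1/3 = −3 1/3 stops.

3 1/3 stops darker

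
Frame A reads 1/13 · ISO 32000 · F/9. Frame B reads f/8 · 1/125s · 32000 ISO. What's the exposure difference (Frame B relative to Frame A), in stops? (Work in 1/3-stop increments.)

Aperture: f/9 → f/8 — 1/3 stop opened up (brighter).
Shutter speed: 1/13 → 1/15 → 1/20 → 1/25 → 1/30 → 1/40 → 1/50 → 1/60 → 1/80 → 1/100 → 1/125 — 3 1/3 stops shorter (darker).
ISO: unchanged.
Net: +1/3 −3 1/3 = −3 stops.

3 stops darker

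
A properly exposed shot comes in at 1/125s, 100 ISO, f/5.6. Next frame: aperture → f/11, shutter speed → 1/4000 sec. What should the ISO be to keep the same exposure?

Aperture: f/5.6 → f/8 → f/11 — 2 stops smaller aperture (darker).
Shutter speed: 1/125 → 1/250 → 1/500 → 1/1000 → 1/2000 → 1/4000 — 5 stops shorter (darker).
Net change so far: 7 stops darker. Offset with the ISO: 100 → 200 → 400 → 800 → 1600 → 3200 → 6400 → 12800.

ISO 12800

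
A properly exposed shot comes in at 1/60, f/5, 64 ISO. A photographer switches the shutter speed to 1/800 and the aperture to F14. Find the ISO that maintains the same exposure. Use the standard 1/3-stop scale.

Shutter speed: 1/60 → 1/80 → 1/100 → 1/125 → 1/160 → 1/200 → 1/250 → 1/320 → 1/400 → 1/500 → 1/640 → 1/800 — 3 2/3 stops faster (darker).
Aperture: f/5 → f/5.6 → f/6.3 → f/7.1 → f/8 → f/9 → f/10 → f/11 → f/13 → f/14 — 3 stops narrower (darker).
Net change so far: 6 2/3 stops darker. Offset with the ISO: 64 → 80 → 100 → 125 → 160 → 200 → 250 → 320 → 400 → 500 → 640 → 800 → 1000 → 1250 → 1600 → 2000 → 2500 → 3200 → 4000 → 5000 → 6400.

ISO 6400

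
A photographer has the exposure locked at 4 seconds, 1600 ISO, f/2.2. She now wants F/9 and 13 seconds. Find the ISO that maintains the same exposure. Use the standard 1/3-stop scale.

ISO 8000

Aperture: f/2.2 → f/2.5 → f/2.8 → f/3.2 → f/3.5 → f/4 → f/4.5 → f/5 → f/5.6 → f/6.3 → f/7.1 → f/8 → f/9 — 4 stops narrower (darker).
Shutter speed: 4 → 5 → 6 → 8 → 10 → 13 — 1 2/3 stops slower (brighter).
Net change so far: 2 1/3 stops darker. Offset with the ISO: 1600 → 2000 → 2500 → 3200 → 4000 → 5000 → 6400 → 8000.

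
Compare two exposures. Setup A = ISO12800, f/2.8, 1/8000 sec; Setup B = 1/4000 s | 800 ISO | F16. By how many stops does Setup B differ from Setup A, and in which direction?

Aperture: f/2.8 → f/4 → f/5.6 → f/8 → f/11 → f/16 — 5 stops narrower (darker).
Shutter speed: 1/8000 → 1/4000 — 1 stop longer (brighter).
ISO: 12800 → 6400 → 3200 → 1600 → 800 — 4 stops lower (darker).
Net: −5 +1 −4 = −8 stops.

8 stops darker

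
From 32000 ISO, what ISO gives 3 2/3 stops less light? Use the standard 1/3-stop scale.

ISO: 32000 → 25600 → 20000 → 16000 → 12800 → 10000 → 8000 → 6400 → 5000 → 4000 → 3200 → 2500 — 3 2/3 stops dropped (darker).

ISO 2500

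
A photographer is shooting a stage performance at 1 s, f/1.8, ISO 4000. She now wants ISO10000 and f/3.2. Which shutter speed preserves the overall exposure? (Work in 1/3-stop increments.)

1.3 s

ISO: 4000 → 5000 → 6400 → 8000 → 10000 — 1 1/3 stops raised (brighter).
Aperture: f/1.8 → f/2 → f/2.2 → f/2.5 → f/2.8 → f/3.2 — 1 2/3 stops stopped down (darker).
Net change so far: 1/3 stop darker. Offset with the shutter speed: 1 → 1.3.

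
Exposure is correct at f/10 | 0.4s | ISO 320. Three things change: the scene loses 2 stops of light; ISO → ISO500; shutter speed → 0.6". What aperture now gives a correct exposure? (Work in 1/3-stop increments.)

Scene light: 2 stops darker.
ISO: 320 → 400 → 500 — 2/3 stop raised (brighter).
Shutter speed: 0.4 → 0.5 → 0.6 — 2/3 stop longer (brighter).
Net so far: 2/3 stop darker. Aperture: f/10 → f/9 → f/8.

f/8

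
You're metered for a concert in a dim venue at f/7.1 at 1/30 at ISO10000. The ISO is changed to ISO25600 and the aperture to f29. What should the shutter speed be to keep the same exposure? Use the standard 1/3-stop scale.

1/5s

ISO: 10000 → 12800 → 16000 → 20000 → 25600 — 1 1/3 stops higher (brighter).
Aperture: f/7.1 → f/8 → f/9 → f/10 → f/11 → f/13 → f/14 → f/16 → f/18 → f/20 → f/22 → f/25 → f/29 — 4 stops narrower (darker).
Net change so far: 2 2/3 stops darker. Offset with the shutter speed: 1/30 → 1/25 → 1/20 → 1/15 → 1/13 → 1/10 → 1/8 → 1/6 → 1/5.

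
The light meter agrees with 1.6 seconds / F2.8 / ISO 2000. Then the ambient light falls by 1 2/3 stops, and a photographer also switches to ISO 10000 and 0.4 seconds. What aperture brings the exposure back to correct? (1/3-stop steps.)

f/1.8

Scene light: 1 2/3 stops darker.
ISO: 2000 → 2500 → 3200 → 4000 → 5000 → 6400 → 8000 → 10000 — 2 1/3 stops higher (brighter).
Shutter speed: 1.6 → 1.3 → 1 → 0.8 → 0.6 → 0.5 → 0.4 — 2 stops faster (darker).
Net so far: 1 1/3 stops darker. Aperture: f/2.8 → f/2.5 → f/2.2 → f/2 → f/1.8.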